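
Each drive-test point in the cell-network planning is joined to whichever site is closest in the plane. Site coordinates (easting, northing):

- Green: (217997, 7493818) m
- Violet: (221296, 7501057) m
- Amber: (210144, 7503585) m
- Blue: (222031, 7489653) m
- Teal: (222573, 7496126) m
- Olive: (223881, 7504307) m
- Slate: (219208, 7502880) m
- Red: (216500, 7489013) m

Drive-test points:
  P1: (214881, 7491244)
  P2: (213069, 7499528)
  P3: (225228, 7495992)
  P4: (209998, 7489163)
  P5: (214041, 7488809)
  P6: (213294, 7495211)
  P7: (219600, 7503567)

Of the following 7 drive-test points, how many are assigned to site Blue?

P1 → Red
P2 → Amber
P3 → Teal
P4 → Red
P5 → Red
P6 → Green
P7 → Slate
0 of the 7 go to Blue.

0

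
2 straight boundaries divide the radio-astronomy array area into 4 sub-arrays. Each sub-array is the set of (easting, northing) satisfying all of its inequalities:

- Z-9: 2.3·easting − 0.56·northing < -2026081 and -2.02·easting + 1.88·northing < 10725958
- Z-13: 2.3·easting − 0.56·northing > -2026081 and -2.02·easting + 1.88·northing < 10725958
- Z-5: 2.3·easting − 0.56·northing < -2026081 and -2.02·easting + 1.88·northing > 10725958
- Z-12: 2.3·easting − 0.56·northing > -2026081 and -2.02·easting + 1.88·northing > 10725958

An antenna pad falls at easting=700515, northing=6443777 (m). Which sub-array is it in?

Z-13

2.3·700515 − 0.56·6443777 = -1997330.620, which is > -2026081
-2.02·700515 + 1.88·6443777 = 10699260.460, which is < 10725958
This sign pattern matches Z-13.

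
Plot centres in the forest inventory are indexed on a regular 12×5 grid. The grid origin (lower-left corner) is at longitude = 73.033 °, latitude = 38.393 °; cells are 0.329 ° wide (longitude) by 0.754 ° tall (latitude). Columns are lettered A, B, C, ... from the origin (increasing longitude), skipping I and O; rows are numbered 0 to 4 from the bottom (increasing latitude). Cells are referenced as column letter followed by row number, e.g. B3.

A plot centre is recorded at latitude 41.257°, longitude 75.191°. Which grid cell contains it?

Column index: ⌊(75.191 − 73.033) / 0.329⌋ = ⌊6.559⌋ = 6 → column G
Row offset from origin: ⌊(41.257 − 38.393) / 0.754⌋ = ⌊3.798⌋ = 3 → row 3

G3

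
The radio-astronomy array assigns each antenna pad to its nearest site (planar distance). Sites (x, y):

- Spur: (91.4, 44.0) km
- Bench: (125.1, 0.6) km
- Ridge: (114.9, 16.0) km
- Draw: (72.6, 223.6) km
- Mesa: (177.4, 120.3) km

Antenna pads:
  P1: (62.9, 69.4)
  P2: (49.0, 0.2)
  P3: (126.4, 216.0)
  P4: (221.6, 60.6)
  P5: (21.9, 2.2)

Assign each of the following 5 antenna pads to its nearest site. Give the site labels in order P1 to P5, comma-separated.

Spur, Spur, Draw, Mesa, Spur

P1 → Spur (d²=1457.41)
P2 → Spur (d²=3716.20)
P3 → Draw (d²=2952.20)
P4 → Mesa (d²=5517.73)
P5 → Spur (d²=6577.49)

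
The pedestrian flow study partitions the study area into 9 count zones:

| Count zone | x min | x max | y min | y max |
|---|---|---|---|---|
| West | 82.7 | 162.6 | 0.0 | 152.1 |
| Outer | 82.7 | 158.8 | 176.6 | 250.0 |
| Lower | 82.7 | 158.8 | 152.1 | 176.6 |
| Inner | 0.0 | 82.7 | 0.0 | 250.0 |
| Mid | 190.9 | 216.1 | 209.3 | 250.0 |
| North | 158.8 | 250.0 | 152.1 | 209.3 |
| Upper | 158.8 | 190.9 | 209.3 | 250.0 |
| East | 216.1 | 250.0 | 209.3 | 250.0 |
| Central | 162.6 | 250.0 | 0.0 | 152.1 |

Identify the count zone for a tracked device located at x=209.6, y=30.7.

Central

The point has x = 209.6 and y = 30.7.
Only Central satisfies 162.6 ≤ x ≤ 250.0 and 0.0 ≤ y ≤ 152.1.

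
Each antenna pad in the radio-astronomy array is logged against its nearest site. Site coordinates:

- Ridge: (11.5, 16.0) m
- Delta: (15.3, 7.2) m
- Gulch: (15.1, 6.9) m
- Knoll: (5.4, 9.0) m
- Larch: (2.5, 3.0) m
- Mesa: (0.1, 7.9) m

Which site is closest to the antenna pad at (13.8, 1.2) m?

Gulch

Squared distances to each site:
Ridge: 224.330; Delta: 38.250; Gulch: 34.180; Knoll: 131.400; Larch: 130.930; Mesa: 232.580.
Minimum at Gulch.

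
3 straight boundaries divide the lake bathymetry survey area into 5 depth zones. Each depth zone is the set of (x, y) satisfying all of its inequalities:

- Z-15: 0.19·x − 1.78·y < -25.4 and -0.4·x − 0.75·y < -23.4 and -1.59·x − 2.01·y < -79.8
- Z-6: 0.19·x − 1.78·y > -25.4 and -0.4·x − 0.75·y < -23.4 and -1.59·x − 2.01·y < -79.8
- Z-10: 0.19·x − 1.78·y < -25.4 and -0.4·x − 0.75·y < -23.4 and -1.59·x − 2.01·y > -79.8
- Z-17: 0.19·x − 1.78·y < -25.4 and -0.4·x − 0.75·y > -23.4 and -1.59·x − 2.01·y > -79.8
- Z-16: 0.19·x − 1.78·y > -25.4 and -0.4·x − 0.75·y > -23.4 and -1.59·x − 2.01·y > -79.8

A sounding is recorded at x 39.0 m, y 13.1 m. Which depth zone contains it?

Z-6

0.19·39.0 − 1.78·13.1 = -15.908, which is > -25.4
-0.4·39.0 − 0.75·13.1 = -25.425, which is < -23.4
-1.59·39.0 − 2.01·13.1 = -88.341, which is < -79.8
This sign pattern matches Z-6.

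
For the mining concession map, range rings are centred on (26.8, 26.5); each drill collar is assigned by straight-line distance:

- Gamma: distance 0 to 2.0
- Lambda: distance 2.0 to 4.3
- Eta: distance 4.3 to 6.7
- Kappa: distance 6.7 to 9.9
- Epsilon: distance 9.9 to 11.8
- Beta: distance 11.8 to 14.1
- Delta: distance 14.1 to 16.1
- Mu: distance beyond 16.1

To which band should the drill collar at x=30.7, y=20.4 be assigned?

Distance = √((30.7−26.8)² + (20.4−26.5)²) = √(15.210 + 37.210) = 7.240.
6.7 ≤ 7.240 < 9.9 → Kappa.

Kappa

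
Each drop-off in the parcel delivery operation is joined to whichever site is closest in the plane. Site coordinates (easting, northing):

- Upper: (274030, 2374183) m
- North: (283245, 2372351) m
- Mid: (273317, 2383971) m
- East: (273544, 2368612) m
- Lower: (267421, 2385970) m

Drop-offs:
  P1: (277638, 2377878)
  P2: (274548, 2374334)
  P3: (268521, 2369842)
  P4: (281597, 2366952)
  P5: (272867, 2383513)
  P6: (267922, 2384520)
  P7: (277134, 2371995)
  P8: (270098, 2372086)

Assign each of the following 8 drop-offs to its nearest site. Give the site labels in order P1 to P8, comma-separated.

P1 → Upper (d²=26670689.00)
P2 → Upper (d²=291125.00)
P3 → East (d²=26743429.00)
P4 → North (d²=31865105.00)
P5 → Mid (d²=412264.00)
P6 → Lower (d²=2353501.00)
P7 → Upper (d²=14422160.00)
P8 → Upper (d²=19858033.00)

Upper, Upper, East, North, Mid, Lower, Upper, Upper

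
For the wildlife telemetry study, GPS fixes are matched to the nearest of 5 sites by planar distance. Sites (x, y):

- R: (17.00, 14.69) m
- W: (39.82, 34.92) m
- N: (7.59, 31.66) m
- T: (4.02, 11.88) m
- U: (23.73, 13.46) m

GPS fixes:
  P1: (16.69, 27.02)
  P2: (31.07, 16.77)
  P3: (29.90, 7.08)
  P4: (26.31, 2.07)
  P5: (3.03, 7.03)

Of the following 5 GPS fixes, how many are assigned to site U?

P1 → N
P2 → U
P3 → U
P4 → U
P5 → T
3 of the 5 go to U.

3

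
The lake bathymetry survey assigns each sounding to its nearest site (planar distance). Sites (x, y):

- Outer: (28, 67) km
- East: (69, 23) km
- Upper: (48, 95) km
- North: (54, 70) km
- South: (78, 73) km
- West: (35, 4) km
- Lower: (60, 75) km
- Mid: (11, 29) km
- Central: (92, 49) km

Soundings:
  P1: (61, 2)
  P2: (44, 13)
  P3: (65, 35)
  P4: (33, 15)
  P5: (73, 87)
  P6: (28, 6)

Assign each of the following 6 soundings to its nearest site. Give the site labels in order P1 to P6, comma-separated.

East, West, East, West, South, West

P1 → East (d²=505.00)
P2 → West (d²=162.00)
P3 → East (d²=160.00)
P4 → West (d²=125.00)
P5 → South (d²=221.00)
P6 → West (d²=53.00)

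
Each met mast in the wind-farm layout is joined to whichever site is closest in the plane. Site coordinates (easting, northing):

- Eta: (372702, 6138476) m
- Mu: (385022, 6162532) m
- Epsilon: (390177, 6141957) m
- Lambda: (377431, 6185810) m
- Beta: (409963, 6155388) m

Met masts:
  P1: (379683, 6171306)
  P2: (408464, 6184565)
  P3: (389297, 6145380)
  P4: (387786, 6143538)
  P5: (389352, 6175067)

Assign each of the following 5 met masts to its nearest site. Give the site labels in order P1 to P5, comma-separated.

Mu, Beta, Epsilon, Epsilon, Mu

P1 → Mu (d²=105487997.00)
P2 → Beta (d²=853544330.00)
P3 → Epsilon (d²=12491329.00)
P4 → Epsilon (d²=8216442.00)
P5 → Mu (d²=175875125.00)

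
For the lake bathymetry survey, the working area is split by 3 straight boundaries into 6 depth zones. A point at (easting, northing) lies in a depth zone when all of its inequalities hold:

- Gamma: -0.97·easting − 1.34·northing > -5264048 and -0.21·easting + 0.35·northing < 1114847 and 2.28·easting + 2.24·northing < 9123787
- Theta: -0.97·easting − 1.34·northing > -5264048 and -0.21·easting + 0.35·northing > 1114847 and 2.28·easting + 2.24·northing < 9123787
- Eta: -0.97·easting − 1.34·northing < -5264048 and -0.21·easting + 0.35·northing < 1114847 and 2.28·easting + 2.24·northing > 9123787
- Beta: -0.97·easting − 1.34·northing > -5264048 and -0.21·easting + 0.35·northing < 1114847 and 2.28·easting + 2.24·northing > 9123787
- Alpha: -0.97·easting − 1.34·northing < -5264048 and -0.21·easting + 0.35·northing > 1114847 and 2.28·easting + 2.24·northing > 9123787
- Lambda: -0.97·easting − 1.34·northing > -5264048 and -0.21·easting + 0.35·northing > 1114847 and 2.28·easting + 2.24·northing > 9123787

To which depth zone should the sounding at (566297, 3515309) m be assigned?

-0.97·566297 − 1.34·3515309 = -5259822.150, which is > -5264048
-0.21·566297 + 0.35·3515309 = 1111435.780, which is < 1114847
2.28·566297 + 2.24·3515309 = 9165449.320, which is > 9123787
This sign pattern matches Beta.

Beta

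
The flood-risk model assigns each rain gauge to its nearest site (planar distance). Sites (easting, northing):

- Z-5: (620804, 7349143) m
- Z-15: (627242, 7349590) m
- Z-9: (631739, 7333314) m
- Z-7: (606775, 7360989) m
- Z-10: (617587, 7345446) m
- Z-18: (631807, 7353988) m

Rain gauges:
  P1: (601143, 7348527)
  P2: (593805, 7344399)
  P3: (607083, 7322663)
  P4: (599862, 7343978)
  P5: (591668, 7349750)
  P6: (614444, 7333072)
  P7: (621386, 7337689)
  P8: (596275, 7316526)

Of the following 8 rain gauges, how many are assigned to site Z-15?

P1 → Z-7
P2 → Z-7
P3 → Z-10
P4 → Z-10
P5 → Z-7
P6 → Z-10
P7 → Z-10
P8 → Z-10
0 of the 8 go to Z-15.

0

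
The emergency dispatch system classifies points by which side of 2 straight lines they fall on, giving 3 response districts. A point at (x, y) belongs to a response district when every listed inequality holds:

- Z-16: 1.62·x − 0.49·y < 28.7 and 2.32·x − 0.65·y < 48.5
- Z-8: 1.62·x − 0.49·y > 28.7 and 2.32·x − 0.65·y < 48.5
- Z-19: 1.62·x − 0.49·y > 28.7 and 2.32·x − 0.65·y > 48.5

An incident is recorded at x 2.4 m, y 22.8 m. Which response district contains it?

Z-16

1.62·2.4 − 0.49·22.8 = -7.284, which is < 28.7
2.32·2.4 − 0.65·22.8 = -9.252, which is < 48.5
This sign pattern matches Z-16.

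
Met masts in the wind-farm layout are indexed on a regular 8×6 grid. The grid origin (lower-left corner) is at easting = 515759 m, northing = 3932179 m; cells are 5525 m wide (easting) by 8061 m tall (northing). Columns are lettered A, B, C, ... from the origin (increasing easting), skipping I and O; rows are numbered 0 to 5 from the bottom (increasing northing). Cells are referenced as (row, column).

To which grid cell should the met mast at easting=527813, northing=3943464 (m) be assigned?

(1, C)

Column index: ⌊(527813 − 515759) / 5525⌋ = ⌊2.182⌋ = 2 → column C
Row offset from origin: ⌊(3943464 − 3932179) / 8061⌋ = ⌊1.400⌋ = 1 → row 1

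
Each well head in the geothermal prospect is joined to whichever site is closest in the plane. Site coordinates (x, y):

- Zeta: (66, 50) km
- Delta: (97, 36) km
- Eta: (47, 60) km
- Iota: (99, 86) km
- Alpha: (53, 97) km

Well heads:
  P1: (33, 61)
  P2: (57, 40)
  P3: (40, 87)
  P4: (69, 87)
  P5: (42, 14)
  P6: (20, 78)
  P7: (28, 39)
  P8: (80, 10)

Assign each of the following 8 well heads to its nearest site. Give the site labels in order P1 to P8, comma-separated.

Eta, Zeta, Alpha, Alpha, Zeta, Eta, Eta, Delta

P1 → Eta (d²=197.00)
P2 → Zeta (d²=181.00)
P3 → Alpha (d²=269.00)
P4 → Alpha (d²=356.00)
P5 → Zeta (d²=1872.00)
P6 → Eta (d²=1053.00)
P7 → Eta (d²=802.00)
P8 → Delta (d²=965.00)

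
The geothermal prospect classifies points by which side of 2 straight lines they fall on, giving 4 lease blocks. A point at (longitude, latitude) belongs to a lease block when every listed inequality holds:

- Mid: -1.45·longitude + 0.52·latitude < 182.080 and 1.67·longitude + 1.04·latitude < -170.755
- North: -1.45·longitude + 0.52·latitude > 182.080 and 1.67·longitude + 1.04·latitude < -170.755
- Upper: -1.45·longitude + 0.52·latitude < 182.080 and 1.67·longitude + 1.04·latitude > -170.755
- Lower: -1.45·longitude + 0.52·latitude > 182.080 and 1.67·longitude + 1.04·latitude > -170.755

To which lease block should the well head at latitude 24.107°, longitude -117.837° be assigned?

North

-1.45·-117.837 + 0.52·24.107 = 183.399, which is > 182.080
1.67·-117.837 + 1.04·24.107 = -171.717, which is < -170.755
This sign pattern matches North.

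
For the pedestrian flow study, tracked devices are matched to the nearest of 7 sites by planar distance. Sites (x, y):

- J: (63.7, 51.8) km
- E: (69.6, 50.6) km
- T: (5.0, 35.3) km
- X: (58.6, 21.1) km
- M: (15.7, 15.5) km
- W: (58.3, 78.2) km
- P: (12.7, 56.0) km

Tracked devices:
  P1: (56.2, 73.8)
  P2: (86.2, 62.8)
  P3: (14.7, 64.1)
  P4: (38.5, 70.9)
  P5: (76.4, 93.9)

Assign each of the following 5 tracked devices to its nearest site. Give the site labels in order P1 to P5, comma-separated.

P1 → W (d²=23.77)
P2 → E (d²=424.40)
P3 → P (d²=69.61)
P4 → W (d²=445.33)
P5 → W (d²=574.10)

W, E, P, W, W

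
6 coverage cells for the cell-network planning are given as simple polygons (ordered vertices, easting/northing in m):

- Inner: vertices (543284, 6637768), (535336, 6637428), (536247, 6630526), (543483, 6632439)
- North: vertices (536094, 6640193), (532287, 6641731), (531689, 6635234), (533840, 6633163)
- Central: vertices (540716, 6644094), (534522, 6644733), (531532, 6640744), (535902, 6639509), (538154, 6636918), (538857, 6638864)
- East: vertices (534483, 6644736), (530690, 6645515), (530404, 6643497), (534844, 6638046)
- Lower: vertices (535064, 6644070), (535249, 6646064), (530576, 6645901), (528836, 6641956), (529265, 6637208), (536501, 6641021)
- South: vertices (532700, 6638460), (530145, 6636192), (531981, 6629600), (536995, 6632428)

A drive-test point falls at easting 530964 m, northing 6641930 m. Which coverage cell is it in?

Lower

Cast a ray rightward from (530964, 6641930). For each polygon, the edges (by vertex number in listed order) whose endpoints lie on opposite sides of northing = 6641930, where each meets that height, and whether that is right or left of the point:
Inner: no edge straddles that height → 0 crossings.
North: no edge straddles that height → 0 crossings.
Central: 2–3 at easting≈532421.0 (right), 6–1 at easting≈539946.8 (right) → 2 crossings.
East: 3–4 at easting≈531680.4 (right), 4–1 at easting≈534634.4 (right) → 2 crossings.
Lower: 4–5 at easting≈528838.3 (left), 6–1 at easting≈536072.6 (right) → 1 crossing.
South: no edge straddles that height → 0 crossings.
Only Lower has an odd count, so the point is inside Lower.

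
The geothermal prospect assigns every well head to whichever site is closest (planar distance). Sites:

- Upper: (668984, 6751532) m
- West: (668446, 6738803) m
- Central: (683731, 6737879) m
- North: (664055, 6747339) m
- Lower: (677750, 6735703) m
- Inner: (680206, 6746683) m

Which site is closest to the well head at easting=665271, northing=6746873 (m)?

Squared distances to each site:
Upper: 35492650.000; West: 75205525.000; Central: 421663636.000; North: 1695812.000; Lower: 280494341.000; Inner: 223090325.000.
Minimum at North.

North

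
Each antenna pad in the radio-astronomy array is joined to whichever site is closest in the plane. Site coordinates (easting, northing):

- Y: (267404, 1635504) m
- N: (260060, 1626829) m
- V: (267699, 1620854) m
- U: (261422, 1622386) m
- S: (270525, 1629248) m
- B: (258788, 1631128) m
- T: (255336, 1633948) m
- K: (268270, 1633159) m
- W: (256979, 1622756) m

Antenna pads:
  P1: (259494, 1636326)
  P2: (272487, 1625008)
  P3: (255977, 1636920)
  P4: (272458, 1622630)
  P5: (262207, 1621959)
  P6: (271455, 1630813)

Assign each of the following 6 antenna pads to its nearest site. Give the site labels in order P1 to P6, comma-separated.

T, S, T, V, U, S

P1 → T (d²=22943848.00)
P2 → S (d²=21827044.00)
P3 → T (d²=9243665.00)
P4 → V (d²=25802257.00)
P5 → U (d²=798554.00)
P6 → S (d²=3314125.00)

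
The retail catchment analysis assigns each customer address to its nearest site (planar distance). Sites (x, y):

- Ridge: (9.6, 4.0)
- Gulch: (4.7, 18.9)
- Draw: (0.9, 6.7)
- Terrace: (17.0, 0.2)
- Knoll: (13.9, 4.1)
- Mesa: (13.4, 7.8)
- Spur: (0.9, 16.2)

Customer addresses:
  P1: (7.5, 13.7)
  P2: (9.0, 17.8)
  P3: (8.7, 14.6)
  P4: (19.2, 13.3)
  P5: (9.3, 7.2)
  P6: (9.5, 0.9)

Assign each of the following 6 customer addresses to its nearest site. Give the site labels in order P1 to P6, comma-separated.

P1 → Gulch (d²=34.88)
P2 → Gulch (d²=19.70)
P3 → Gulch (d²=34.49)
P4 → Mesa (d²=63.89)
P5 → Ridge (d²=10.33)
P6 → Ridge (d²=9.62)

Gulch, Gulch, Gulch, Mesa, Ridge, Ridge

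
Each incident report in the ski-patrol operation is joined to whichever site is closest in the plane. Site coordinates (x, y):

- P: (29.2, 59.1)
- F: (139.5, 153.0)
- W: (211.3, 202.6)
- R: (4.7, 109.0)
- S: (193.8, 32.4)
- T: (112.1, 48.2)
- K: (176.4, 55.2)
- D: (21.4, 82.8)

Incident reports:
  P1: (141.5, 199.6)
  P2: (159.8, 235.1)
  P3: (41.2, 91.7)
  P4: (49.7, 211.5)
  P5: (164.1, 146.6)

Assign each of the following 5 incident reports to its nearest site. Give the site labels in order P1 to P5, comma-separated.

F, W, D, F, F

P1 → F (d²=2175.56)
P2 → W (d²=3708.50)
P3 → D (d²=471.25)
P4 → F (d²=11486.29)
P5 → F (d²=646.12)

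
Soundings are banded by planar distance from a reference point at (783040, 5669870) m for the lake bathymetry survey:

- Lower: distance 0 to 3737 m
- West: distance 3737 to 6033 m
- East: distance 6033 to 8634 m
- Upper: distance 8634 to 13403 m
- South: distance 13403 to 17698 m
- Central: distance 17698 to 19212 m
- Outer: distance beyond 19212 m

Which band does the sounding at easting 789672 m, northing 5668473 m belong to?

Distance = √((789672−783040)² + (5668473−5669870)²) = √(43983424.000 + 1951609.000) = 6777.539 m.
6033 ≤ 6777.539 < 8634 → East.

East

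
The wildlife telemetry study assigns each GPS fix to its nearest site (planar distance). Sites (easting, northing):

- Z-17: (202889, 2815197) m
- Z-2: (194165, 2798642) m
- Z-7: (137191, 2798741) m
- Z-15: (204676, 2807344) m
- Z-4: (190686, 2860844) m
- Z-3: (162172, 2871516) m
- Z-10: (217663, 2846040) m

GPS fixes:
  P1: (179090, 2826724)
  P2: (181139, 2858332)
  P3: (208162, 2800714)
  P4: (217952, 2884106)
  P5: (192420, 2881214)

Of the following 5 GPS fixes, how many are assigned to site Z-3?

0

P1 → Z-17
P2 → Z-4
P3 → Z-15
P4 → Z-4
P5 → Z-4
0 of the 5 go to Z-3.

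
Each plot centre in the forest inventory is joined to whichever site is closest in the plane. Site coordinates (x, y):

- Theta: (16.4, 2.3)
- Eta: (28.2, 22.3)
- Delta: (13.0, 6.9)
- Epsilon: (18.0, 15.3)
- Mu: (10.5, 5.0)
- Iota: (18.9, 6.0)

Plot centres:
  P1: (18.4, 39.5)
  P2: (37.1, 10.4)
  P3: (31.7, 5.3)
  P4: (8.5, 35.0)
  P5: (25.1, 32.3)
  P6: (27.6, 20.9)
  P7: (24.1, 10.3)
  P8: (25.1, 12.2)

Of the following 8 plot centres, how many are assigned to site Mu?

P1 → Eta
P2 → Eta
P3 → Iota
P4 → Epsilon
P5 → Eta
P6 → Eta
P7 → Iota
P8 → Epsilon
0 of the 8 go to Mu.

0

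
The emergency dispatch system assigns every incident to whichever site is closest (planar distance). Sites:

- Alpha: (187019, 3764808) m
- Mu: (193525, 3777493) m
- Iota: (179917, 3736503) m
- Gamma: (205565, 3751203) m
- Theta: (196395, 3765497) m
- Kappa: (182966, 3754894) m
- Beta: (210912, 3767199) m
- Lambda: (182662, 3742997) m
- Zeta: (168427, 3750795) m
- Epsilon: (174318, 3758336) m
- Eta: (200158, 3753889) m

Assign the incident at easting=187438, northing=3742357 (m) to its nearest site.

Lambda

Squared distances to each site:
Alpha: 504222962.000; Mu: 1271590065.000; Iota: 90834757.000; Gamma: 406839845.000; Theta: 615687449.000; Kappa: 177175153.000; Beta: 1168153640.000; Lambda: 23219776.000; Zeta: 432617965.000; Epsilon: 427462841.000; Eta: 294785424.000.
Minimum at Lambda.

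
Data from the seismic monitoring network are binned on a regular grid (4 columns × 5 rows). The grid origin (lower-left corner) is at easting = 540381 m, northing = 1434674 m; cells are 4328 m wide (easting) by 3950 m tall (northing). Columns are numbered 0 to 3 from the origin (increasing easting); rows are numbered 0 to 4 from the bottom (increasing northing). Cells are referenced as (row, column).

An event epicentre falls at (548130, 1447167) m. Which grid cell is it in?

(3, 1)

Column index: ⌊(548130 − 540381) / 4328⌋ = ⌊1.790⌋ = 1
Row offset from origin: ⌊(1447167 − 1434674) / 3950⌋ = ⌊3.163⌋ = 3 → row 3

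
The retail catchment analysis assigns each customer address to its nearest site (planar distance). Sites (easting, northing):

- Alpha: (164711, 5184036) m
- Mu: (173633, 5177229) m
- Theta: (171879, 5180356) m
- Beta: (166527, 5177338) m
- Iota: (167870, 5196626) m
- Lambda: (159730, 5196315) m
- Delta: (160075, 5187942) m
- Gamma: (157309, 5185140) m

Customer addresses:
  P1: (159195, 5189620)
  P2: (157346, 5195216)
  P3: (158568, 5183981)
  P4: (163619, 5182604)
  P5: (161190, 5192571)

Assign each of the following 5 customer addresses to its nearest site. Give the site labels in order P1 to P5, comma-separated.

Delta, Lambda, Gamma, Alpha, Lambda

P1 → Delta (d²=3590084.00)
P2 → Lambda (d²=6891257.00)
P3 → Gamma (d²=2928362.00)
P4 → Alpha (d²=3243088.00)
P5 → Lambda (d²=16149136.00)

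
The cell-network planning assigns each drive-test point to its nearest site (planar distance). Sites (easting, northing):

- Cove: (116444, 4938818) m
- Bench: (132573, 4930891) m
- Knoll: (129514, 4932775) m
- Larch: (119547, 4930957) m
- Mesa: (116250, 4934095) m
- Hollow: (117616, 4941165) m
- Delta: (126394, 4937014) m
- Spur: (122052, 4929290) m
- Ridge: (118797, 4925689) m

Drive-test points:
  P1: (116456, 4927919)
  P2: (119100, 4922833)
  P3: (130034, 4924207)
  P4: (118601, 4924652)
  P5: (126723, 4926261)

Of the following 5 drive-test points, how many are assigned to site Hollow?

0

P1 → Ridge
P2 → Ridge
P3 → Bench
P4 → Ridge
P5 → Spur
0 of the 5 go to Hollow.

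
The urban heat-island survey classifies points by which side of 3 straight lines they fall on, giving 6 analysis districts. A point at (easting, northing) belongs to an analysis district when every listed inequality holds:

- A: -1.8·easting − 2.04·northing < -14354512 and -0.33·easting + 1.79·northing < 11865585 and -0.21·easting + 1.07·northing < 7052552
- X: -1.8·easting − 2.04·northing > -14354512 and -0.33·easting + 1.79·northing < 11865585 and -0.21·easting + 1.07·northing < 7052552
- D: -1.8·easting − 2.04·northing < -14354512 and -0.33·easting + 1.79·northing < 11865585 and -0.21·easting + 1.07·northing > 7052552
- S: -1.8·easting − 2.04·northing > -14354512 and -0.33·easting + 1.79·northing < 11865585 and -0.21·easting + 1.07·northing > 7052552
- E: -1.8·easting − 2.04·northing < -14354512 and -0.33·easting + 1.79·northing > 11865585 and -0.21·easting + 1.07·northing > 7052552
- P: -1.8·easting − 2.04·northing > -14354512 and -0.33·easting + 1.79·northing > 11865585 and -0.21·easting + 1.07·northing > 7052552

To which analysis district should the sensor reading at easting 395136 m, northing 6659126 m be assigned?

X

-1.8·395136 − 2.04·6659126 = -14295861.840, which is > -14354512
-0.33·395136 + 1.79·6659126 = 11789440.660, which is < 11865585
-0.21·395136 + 1.07·6659126 = 7042286.260, which is < 7052552
This sign pattern matches X.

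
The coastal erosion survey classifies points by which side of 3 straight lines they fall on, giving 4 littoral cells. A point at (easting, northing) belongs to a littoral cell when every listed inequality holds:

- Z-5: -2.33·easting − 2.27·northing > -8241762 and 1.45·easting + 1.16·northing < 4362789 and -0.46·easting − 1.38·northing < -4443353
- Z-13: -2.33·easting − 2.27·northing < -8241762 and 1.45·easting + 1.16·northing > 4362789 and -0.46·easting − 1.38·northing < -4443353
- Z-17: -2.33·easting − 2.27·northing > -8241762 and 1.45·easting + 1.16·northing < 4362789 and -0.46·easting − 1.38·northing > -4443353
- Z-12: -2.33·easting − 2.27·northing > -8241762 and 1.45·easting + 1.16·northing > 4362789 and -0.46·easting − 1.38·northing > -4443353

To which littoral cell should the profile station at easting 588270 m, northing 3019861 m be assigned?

-2.33·588270 − 2.27·3019861 = -8225753.570, which is > -8241762
1.45·588270 + 1.16·3019861 = 4356030.260, which is < 4362789
-0.46·588270 − 1.38·3019861 = -4438012.380, which is > -4443353
This sign pattern matches Z-17.

Z-17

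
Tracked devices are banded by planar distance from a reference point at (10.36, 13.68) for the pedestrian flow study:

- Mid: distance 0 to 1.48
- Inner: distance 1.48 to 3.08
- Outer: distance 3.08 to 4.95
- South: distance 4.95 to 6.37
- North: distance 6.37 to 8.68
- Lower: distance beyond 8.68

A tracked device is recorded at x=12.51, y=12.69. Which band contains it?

Distance = √((12.51−10.36)² + (12.69−13.68)²) = √(4.623 + 0.980) = 2.367.
1.48 ≤ 2.367 < 3.08 → Inner.

Inner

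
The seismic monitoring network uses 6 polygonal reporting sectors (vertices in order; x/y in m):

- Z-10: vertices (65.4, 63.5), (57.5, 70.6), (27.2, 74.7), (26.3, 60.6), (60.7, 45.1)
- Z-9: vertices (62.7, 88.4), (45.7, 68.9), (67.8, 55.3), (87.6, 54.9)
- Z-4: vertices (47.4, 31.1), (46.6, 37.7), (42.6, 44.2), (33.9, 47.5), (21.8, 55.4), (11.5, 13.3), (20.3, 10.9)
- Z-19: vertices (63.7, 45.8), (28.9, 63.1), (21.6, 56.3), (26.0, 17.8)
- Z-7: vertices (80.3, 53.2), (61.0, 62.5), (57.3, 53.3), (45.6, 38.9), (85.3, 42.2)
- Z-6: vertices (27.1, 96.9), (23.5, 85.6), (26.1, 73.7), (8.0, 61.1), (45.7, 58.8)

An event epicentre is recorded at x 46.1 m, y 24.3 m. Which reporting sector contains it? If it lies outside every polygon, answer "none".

Cast a ray rightward from (46.1, 24.3). For each polygon, the edges (by vertex number in listed order) whose endpoints lie on opposite sides of y = 24.3, where each meets that height, and whether that is right or left of the point:
Z-10: no edge straddles that height → 0 crossings.
Z-9: no edge straddles that height → 0 crossings.
Z-4: 5–6 at x≈14.19 (left), 7–1 at x≈38.28 (left) → 0 crossings.
Z-19: 3–4 at x≈25.26 (left), 4–1 at x≈34.75 (left) → 0 crossings.
Z-7: no edge straddles that height → 0 crossings.
Z-6: no edge straddles that height → 0 crossings.
All counts are even, so the point lies outside every listed polygon.

none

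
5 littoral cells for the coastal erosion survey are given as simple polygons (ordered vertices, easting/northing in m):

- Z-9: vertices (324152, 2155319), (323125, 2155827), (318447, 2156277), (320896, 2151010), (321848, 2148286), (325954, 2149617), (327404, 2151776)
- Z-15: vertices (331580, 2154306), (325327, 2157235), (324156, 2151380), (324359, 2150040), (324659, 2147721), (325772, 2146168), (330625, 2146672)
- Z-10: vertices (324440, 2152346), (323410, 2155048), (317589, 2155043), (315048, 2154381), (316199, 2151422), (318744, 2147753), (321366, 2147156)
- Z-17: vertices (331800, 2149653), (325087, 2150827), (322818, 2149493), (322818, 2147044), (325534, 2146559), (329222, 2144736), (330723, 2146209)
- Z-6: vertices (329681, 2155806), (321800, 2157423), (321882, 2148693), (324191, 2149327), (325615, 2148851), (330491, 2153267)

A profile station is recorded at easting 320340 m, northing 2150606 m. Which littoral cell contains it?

Cast a ray rightward from (320340, 2150606). For each polygon, the edges (by vertex number in listed order) whose endpoints lie on opposite sides of northing = 2150606, where each meets that height, and whether that is right or left of the point:
Z-9: 4–5 at easting≈321037.2 (right), 6–7 at easting≈326618.2 (right) → 2 crossings.
Z-15: 3–4 at easting≈324273.3 (right), 7–1 at easting≈331117.1 (right) → 2 crossings.
Z-10: 5–6 at easting≈316765.0 (left), 7–1 at easting≈323409.4 (right) → 1 crossing.
Z-17: 1–2 at easting≈326350.7 (right), 2–3 at easting≈324711.1 (right) → 2 crossings.
Z-6: 2–3 at easting≈321864.0 (right), 5–6 at easting≈327552.8 (right) → 2 crossings.
Only Z-10 has an odd count, so the point is inside Z-10.

Z-10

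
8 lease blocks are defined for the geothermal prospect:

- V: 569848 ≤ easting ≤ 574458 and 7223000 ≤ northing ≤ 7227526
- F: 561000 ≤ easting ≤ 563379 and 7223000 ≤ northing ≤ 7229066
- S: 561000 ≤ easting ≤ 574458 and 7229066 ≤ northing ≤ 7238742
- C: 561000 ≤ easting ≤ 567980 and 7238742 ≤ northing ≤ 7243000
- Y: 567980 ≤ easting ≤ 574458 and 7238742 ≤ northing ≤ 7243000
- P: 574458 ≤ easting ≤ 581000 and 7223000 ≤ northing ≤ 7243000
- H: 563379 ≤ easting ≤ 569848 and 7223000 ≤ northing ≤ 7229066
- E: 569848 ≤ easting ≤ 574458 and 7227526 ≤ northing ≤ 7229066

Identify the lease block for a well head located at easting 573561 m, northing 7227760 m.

E

The point has easting = 573561 and northing = 7227760.
Only E satisfies 569848 ≤ easting ≤ 574458 and 7227526 ≤ northing ≤ 7229066.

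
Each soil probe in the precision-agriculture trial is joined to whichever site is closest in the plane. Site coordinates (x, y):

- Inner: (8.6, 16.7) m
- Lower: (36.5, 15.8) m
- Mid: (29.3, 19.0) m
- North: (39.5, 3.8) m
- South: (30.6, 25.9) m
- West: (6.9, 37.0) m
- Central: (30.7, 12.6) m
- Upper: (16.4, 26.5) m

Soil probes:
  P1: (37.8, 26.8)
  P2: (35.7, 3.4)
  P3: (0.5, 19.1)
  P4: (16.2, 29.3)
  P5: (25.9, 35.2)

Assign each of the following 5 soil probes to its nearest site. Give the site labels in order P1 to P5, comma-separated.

P1 → South (d²=52.65)
P2 → North (d²=14.60)
P3 → Inner (d²=71.37)
P4 → Upper (d²=7.88)
P5 → South (d²=108.58)

South, North, Inner, Upper, South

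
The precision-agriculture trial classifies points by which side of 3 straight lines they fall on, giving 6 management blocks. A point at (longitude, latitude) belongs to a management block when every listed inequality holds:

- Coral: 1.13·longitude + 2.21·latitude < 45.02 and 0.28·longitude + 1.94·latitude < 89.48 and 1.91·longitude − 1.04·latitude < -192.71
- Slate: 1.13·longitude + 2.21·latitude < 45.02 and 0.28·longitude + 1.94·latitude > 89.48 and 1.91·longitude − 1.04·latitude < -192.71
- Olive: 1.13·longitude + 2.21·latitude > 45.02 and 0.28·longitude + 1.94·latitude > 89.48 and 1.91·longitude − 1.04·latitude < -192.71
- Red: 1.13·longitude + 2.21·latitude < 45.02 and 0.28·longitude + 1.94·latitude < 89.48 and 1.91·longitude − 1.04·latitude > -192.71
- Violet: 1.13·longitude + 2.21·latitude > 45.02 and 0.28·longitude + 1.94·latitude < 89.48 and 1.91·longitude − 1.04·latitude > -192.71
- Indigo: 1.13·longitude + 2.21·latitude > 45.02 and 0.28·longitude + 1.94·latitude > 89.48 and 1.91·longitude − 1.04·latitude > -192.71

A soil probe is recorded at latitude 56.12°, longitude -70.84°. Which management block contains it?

Coral

1.13·-70.84 + 2.21·56.12 = 43.976, which is < 45.02
0.28·-70.84 + 1.94·56.12 = 89.038, which is < 89.48
1.91·-70.84 − 1.04·56.12 = -193.669, which is < -192.71
This sign pattern matches Coral.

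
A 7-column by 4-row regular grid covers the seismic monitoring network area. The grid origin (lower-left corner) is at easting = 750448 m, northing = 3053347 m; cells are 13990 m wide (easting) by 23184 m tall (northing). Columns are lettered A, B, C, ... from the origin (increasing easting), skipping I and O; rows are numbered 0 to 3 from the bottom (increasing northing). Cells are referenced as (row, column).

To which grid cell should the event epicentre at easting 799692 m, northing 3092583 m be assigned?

(1, D)

Column index: ⌊(799692 − 750448) / 13990⌋ = ⌊3.520⌋ = 3 → column D
Row offset from origin: ⌊(3092583 − 3053347) / 23184⌋ = ⌊1.692⌋ = 1 → row 1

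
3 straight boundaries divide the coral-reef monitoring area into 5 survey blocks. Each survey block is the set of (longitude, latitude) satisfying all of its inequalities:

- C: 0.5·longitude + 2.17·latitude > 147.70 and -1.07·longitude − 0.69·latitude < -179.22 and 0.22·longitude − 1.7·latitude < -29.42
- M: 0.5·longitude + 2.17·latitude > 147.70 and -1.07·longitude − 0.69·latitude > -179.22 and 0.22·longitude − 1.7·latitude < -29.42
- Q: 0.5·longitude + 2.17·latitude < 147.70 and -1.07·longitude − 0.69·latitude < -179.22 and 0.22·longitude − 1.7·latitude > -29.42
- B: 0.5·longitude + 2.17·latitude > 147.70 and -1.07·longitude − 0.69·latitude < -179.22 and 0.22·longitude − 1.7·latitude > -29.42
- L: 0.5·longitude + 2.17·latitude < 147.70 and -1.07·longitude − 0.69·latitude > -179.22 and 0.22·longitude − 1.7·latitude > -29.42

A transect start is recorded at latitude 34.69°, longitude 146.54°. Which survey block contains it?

B

0.5·146.54 + 2.17·34.69 = 148.547, which is > 147.70
-1.07·146.54 − 0.69·34.69 = -180.734, which is < -179.22
0.22·146.54 − 1.7·34.69 = -26.734, which is > -29.42
This sign pattern matches B.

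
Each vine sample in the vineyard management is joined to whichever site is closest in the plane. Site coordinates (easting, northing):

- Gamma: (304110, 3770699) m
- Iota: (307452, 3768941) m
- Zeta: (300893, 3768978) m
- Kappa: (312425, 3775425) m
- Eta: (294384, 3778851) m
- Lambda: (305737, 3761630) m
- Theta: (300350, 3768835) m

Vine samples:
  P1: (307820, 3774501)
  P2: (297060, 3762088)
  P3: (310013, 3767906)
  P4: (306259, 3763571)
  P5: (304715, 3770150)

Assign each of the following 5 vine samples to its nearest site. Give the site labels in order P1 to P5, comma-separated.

Kappa, Theta, Iota, Lambda, Gamma

P1 → Kappa (d²=22059801.00)
P2 → Theta (d²=56346109.00)
P3 → Iota (d²=7629946.00)
P4 → Lambda (d²=4039965.00)
P5 → Gamma (d²=667426.00)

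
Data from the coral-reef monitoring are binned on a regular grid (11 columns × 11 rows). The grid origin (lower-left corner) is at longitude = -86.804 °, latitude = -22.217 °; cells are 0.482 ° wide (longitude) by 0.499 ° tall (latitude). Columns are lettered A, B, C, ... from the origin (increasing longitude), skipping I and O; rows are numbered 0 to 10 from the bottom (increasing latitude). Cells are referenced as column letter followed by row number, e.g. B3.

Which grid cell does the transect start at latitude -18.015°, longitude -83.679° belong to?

G8

Column index: ⌊(-83.679 − -86.804) / 0.482⌋ = ⌊6.483⌋ = 6 → column G
Row offset from origin: ⌊(-18.015 − -22.217) / 0.499⌋ = ⌊8.421⌋ = 8 → row 8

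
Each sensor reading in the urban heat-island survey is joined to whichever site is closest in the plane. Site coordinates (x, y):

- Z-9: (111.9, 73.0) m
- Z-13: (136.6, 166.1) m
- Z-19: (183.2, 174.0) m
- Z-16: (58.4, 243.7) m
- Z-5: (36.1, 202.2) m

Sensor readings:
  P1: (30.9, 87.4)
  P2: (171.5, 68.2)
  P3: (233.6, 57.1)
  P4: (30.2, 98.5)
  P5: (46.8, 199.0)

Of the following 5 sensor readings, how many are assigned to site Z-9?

4

P1 → Z-9
P2 → Z-9
P3 → Z-9
P4 → Z-9
P5 → Z-5
4 of the 5 go to Z-9.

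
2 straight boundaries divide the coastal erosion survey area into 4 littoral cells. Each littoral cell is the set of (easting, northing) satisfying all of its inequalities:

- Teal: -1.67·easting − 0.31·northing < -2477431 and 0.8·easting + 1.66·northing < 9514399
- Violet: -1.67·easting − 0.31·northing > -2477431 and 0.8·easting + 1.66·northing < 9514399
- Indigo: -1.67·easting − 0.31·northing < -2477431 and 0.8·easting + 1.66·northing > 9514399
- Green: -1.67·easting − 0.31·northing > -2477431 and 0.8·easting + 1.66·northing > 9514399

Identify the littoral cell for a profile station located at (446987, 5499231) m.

-1.67·446987 − 0.31·5499231 = -2451229.900, which is > -2477431
0.8·446987 + 1.66·5499231 = 9486313.060, which is < 9514399
This sign pattern matches Violet.

Violet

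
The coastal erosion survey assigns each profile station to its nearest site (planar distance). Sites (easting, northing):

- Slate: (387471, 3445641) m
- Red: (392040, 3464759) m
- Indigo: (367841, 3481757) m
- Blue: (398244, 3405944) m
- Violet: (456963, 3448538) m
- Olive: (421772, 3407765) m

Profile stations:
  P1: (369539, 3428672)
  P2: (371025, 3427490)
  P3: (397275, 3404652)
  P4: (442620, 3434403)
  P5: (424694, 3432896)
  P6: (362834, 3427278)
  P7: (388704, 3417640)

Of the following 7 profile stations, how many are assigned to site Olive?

P1 → Slate
P2 → Slate
P3 → Blue
P4 → Violet
P5 → Olive
P6 → Slate
P7 → Blue
1 of the 7 goes to Olive.

1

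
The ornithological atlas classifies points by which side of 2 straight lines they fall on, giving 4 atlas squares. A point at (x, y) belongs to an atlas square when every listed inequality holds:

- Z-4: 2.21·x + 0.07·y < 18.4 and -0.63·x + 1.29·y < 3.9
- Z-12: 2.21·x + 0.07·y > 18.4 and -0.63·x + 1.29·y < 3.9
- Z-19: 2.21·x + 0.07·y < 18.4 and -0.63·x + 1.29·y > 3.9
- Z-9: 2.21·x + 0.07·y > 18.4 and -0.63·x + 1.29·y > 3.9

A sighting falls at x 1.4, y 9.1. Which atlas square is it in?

Z-19

2.21·1.4 + 0.07·9.1 = 3.731, which is < 18.4
-0.63·1.4 + 1.29·9.1 = 10.857, which is > 3.9
This sign pattern matches Z-19.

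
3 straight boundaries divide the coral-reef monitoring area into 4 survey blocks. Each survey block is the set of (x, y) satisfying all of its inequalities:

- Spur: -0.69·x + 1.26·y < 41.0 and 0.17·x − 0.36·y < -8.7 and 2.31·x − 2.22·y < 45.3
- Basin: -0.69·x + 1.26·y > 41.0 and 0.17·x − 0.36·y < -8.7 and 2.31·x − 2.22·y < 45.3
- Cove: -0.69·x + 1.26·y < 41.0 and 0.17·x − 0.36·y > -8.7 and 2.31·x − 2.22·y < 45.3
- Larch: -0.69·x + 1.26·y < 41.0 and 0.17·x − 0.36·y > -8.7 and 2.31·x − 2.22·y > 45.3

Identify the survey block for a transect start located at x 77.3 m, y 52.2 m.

-0.69·77.3 + 1.26·52.2 = 12.435, which is < 41.0
0.17·77.3 − 0.36·52.2 = -5.651, which is > -8.7
2.31·77.3 − 2.22·52.2 = 62.679, which is > 45.3
This sign pattern matches Larch.

Larch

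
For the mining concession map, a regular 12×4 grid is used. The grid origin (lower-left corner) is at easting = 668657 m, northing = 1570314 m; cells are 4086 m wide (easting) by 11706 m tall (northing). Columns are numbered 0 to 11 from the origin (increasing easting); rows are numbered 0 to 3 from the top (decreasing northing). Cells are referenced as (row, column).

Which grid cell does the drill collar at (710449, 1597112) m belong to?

(1, 10)

Column index: ⌊(710449 − 668657) / 4086⌋ = ⌊10.228⌋ = 10
Row offset from origin: ⌊(1597112 − 1570314) / 11706⌋ = ⌊2.289⌋ = 2 → row 1 (counted from top)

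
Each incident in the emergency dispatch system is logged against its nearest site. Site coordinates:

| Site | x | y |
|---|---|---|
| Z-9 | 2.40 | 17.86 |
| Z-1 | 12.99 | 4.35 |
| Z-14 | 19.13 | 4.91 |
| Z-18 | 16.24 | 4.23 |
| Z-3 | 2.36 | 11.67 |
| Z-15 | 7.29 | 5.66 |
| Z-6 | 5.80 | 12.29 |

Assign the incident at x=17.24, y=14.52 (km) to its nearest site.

Squared distances to each site:
Z-9: 231.381; Z-1: 121.491; Z-14: 95.924; Z-18: 106.884; Z-3: 229.537; Z-15: 177.502; Z-6: 135.846.
Minimum at Z-14.

Z-14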